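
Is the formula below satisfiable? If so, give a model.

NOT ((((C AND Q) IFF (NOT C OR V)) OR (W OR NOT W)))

Unsatisfiable — no assignment works.

Case W = True: the formula becomes NOT ((((C AND Q) IFF (NOT C OR V)) OR True)) = False.
Case W = False: the formula becomes NOT ((((C AND Q) IFF (NOT C OR V)) OR True)) = False.
Both cases fail — unsatisfiable.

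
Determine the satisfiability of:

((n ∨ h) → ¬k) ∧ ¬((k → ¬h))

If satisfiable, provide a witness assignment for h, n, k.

Unsatisfiable — no assignment works.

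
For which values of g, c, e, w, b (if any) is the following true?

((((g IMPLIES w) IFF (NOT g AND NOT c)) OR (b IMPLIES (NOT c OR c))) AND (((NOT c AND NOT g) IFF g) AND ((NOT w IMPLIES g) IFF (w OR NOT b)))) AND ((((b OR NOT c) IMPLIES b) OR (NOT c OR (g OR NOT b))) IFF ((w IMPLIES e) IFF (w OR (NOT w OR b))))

g = False; c = True; e = False; w = False; b = True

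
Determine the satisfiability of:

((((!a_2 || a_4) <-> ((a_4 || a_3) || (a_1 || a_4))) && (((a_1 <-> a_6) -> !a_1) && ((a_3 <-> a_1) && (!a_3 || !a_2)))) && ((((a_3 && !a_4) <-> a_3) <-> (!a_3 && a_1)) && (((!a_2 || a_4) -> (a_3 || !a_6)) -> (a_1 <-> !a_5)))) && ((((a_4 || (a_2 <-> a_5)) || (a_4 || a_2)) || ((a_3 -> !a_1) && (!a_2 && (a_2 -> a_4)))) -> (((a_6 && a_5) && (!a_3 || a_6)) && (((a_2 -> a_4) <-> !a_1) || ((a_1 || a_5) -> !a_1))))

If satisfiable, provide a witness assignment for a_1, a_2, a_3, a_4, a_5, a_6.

Case a_3 = True: the formula simplifies to (((!a_2 || a_4) && (((a_1 <-> a_6) -> !a_1) && (a_1 && !a_2))) && (a_4 && (a_1 <-> !a_5))) && ((((a_4 || (a_2 <-> a_5)) || (a_4 || a_2)) || (!a_1 && (!a_2 && (a_2 -> a_4)))) -> (((a_6 && a_5) && a_6) && (((a_2 -> a_4) <-> !a_1) || ((a_1 || a_5) -> !a_1)))).
  a_4 = True: simplifies to ((((a_1 <-> a_6) -> !a_1) && (a_1 && !a_2)) && (a_1 <-> !a_5)) && (((a_6 && a_5) && a_6) && (!a_1 || ((a_1 || a_5) -> !a_1))).
    a_1 = True: the conjunct !a_1 || ((a_1 || a_5) -> !a_1) becomes !True || (True -> False) = False.
    a_1 = False: the conjunct a_1 is False.
  a_4 = False: the conjunct a_4 is False.
Case a_3 = False: the formula simplifies to ((((!a_2 || a_4) <-> (a_4 || (a_1 || a_4))) && (((a_1 <-> a_6) -> !a_1) && !a_1)) && (a_1 && (((!a_2 || a_4) -> !a_6) -> (a_1 <-> !a_5)))) && ((((a_4 || (a_2 <-> a_5)) || (a_4 || a_2)) || (!a_2 && (a_2 -> a_4))) -> ((a_6 && a_5) && (((a_2 -> a_4) <-> !a_1) || ((a_1 || a_5) -> !a_1)))).
  a_1 = True: the conjunct !a_1 is False.
  a_1 = False: the conjunct a_1 is False.
Both cases fail — unsatisfiable.

UNSATISFIABLE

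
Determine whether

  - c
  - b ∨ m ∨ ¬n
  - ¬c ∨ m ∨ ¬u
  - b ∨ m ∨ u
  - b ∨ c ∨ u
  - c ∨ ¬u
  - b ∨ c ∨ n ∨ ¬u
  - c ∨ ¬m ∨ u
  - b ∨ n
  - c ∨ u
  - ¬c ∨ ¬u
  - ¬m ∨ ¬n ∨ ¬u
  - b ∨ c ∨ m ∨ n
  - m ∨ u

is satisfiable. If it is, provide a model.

n: True, m: True, c: True, u: False, b: True

Unit clause (c) forces c = True.
In (¬c ∨ ¬u) only ¬u is left, so u = False.
In (m ∨ u) only m is left, so m = True.
Set n = True.
Set b = True.
All clauses satisfied.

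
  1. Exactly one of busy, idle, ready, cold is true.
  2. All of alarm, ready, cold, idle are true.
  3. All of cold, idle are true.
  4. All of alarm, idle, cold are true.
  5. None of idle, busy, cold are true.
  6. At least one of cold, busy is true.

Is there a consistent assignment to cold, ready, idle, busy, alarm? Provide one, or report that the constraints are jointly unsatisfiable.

Case cold = True:
  Constraint (5) is violated (cold=T) — contradiction.
Case cold = False:
  Constraint (2) is violated (cold=F) — contradiction.
Both cases fail — unsatisfiable.

Unsatisfiable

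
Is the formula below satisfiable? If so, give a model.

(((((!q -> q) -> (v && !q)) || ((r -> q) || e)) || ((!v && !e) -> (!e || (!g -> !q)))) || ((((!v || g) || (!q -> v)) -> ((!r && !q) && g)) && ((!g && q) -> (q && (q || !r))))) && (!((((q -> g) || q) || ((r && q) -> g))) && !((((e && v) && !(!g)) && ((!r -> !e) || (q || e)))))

The conjunct !((((q -> g) || q) || ((r && q) -> g))) is unsatisfiable on its own:
  g=F, r=F, q=F: evaluates to False.
  g=F, r=F, q=T: evaluates to False.
  g=F, r=T, q=F: evaluates to False.
  g=F, r=T, q=T: evaluates to False.
  g=T, r=F, q=F: evaluates to False.
  g=T, r=F, q=T: evaluates to False.
  g=T, r=T, q=F: evaluates to False.
  g=T, r=T, q=T: evaluates to False.
So the whole conjunction is unsatisfiable.

The formula is unsatisfiable.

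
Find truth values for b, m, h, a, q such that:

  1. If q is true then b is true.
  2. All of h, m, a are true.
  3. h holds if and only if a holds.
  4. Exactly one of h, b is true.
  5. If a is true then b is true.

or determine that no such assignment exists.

UNSATISFIABLE

Case m = True:
  (2) forces h = True.
  (2) forces a = True.
  (4) with h=T forces b = False.
  Constraint (5) is violated (a=T, b=F) — contradiction.
Case m = False:
  Constraint (2) is violated (m=F) — contradiction.
Both cases fail — unsatisfiable.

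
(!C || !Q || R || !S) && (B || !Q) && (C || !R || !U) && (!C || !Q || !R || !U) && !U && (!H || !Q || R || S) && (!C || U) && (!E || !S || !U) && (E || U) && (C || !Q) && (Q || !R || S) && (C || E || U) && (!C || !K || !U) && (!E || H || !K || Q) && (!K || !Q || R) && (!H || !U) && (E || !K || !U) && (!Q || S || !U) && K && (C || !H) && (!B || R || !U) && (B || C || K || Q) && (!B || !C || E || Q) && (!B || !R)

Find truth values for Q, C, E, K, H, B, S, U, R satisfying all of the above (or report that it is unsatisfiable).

Case K = True:
  (!U) forces U = False.
  (!C || U) forces C = False.
  (E || U) forces E = True.
  (C || !Q) forces Q = False.
  (!E || H || !K || Q) forces H = True.
  Clause (C || !H) is falsified — contradiction.
Case K = False:
  Clause (K) is falsified — contradiction.
Both cases fail, so the formula is unsatisfiable.

UNSATISFIABLE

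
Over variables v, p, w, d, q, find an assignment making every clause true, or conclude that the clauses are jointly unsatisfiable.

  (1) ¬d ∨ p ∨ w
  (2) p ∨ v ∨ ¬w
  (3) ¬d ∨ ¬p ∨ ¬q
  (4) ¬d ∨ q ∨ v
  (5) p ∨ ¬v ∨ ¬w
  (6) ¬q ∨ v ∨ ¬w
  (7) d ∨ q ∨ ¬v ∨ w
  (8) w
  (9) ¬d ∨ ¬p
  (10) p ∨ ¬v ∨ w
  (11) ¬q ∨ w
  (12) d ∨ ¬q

v=F, p=T, w=T, d=F, q=F

Unit clause (w) forces w = True.
Set v = False.
  then (p ∨ v ∨ ¬w) forces p = True.
  then (¬q ∨ v ∨ ¬w) forces q = False.
  then (¬d ∨ ¬p) forces d = False.
All clauses satisfied.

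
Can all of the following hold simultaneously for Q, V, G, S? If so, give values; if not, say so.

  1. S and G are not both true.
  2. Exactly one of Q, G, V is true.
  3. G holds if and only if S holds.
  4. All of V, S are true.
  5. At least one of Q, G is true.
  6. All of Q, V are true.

Case V = True:
  (2) with V=T forces Q = False.
  Constraint (6) is violated (Q=F) — contradiction.
Case V = False:
  Constraint (4) is violated (V=F) — contradiction.
Both cases fail — unsatisfiable.

Unsatisfiable — no assignment works.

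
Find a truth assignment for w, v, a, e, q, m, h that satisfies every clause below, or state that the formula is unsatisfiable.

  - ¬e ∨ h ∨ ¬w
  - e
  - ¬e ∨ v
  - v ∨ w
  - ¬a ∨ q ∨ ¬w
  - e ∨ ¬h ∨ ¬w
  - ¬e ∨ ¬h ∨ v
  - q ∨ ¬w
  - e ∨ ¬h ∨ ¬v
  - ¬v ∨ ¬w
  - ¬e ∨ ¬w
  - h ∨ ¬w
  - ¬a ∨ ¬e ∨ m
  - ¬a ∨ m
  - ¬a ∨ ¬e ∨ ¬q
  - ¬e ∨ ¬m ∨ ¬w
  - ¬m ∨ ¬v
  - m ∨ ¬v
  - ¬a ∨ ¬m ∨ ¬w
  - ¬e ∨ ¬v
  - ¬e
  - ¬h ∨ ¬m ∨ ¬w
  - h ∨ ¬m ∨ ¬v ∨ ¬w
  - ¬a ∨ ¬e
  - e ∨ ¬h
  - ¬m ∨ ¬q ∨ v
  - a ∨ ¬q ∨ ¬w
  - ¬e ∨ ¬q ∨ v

Unsatisfiable — no assignment works.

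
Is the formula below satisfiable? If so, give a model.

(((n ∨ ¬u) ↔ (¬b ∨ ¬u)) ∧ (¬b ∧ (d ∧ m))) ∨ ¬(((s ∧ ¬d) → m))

m: True, s: True, u: False, n: False, b: False, d: True

  (((n ∨ ¬u) ↔ (¬b ∨ ¬u)) ∧ (¬b ∧ (d ∧ m))) ∨ ¬(((s ∧ ¬d) → m)) = True
    ((n ∨ ¬u) ↔ (¬b ∨ ¬u)) ∧ (¬b ∧ (d ∧ m)) = True
      (n ∨ ¬u) ↔ (¬b ∨ ¬u) = True
        n ∨ ¬u = True
          ¬u = True
        ¬b ∨ ¬u = True
          ¬b = True
          ¬u = True
      ¬b ∧ (d ∧ m) = True
        ¬b = True
        d ∧ m = True
    ¬(((s ∧ ¬d) → m)) = False
      (s ∧ ¬d) → m = True
        s ∧ ¬d = False
          ¬d = False
The formula evaluates to True.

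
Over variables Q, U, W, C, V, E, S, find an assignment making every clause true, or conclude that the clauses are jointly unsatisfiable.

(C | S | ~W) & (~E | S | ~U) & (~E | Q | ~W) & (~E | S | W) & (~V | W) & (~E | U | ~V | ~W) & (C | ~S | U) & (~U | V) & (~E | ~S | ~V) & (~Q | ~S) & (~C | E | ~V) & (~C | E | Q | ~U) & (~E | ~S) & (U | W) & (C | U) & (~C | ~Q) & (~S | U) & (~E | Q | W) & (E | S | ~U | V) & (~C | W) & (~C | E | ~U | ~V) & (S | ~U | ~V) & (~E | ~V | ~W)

Set Q = False.
Set U = True.
  then (~U | V) forces V = True.
  then (S | ~U | ~V) forces S = True.
  then (~V | W) forces W = True.
  then (~E | ~S | ~V) forces E = False.
  then (~C | E | ~V) forces C = False.
All clauses satisfied.

Q=F, U=T, W=T, C=F, V=T, E=F, S=T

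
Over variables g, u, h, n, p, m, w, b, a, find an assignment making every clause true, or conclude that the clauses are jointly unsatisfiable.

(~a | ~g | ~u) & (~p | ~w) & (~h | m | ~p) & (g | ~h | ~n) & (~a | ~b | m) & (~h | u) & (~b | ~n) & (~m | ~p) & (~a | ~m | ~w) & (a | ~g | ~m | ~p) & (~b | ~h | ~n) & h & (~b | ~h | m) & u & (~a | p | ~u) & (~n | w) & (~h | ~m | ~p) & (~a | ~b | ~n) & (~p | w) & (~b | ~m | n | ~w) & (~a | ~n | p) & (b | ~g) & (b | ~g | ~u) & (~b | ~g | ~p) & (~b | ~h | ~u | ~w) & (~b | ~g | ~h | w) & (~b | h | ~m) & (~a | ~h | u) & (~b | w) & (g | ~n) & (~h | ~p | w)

g=F; u=T; h=T; n=F; p=F; m=T; w=T; b=F; a=F

Unit clause (h) forces h = True.
Unit clause (u) forces u = True.
Set g = False.
  then (g | ~h | ~n) forces n = False.
Try p = True:
  (~p | ~w) forces w = False.
  clause (~p | w) is falsified — backtrack.
So p = False.
  then (~a | p | ~u) forces a = False.
Set m = True.
Set w = True.
  then (~b | ~m | n | ~w) forces b = False.
All clauses satisfied.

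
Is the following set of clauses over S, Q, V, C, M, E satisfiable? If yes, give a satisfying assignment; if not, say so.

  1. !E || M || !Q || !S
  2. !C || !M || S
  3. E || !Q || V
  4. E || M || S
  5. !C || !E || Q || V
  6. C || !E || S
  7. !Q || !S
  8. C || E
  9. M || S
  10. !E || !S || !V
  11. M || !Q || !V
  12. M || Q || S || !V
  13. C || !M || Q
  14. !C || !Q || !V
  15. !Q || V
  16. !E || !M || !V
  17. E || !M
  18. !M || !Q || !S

S=T, Q=F, V=F, C=T, M=F, E=F

Try S = False:
  (M || S) forces M = True.
  (!C || !M || S) forces C = False.
  (C || !E || S) forces E = False.
  clause (C || E) is falsified — backtrack.
So S = True.
  then (!Q || !S) forces Q = False.
Set V = False.
Set C = True.
  then (!C || !E || Q || V) forces E = False.
  then (E || !M) forces M = False.
All clauses satisfied.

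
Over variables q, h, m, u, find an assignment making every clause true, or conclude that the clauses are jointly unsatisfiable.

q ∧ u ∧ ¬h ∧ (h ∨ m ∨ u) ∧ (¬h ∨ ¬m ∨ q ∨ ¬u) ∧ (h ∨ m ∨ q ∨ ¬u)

Unit clause (q) forces q = True.
Unit clause (u) forces u = True.
Unit clause (¬h) forces h = False.
Set m = True.
Check each clause:
  (q): q holds.
  (u): u holds.
  (¬h): ¬h holds.
  (h ∨ m ∨ u): m holds.
  (¬h ∨ ¬m ∨ q ∨ ¬u): ¬h holds.
  (h ∨ m ∨ q ∨ ¬u): m holds.
All clauses satisfied.

q: True; h: False; m: True; u: True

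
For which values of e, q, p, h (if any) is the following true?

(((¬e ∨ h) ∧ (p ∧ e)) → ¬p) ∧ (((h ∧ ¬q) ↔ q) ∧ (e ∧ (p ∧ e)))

e: True, q: False, p: True, h: False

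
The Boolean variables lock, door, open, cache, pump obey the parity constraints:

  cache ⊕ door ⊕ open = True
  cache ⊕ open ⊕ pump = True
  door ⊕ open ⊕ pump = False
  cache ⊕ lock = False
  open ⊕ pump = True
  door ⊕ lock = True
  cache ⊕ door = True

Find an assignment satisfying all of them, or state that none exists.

lock=F; door=T; open=F; cache=F; pump=T

cache ⊕ door ⊕ open = F ⊕ T ⊕ F = True ✓
cache ⊕ open ⊕ pump = F ⊕ F ⊕ T = True ✓
door ⊕ open ⊕ pump = T ⊕ F ⊕ T = False ✓
cache ⊕ lock = F ⊕ F = False ✓
open ⊕ pump = F ⊕ T = True ✓
door ⊕ lock = T ⊕ F = True ✓
cache ⊕ door = F ⊕ T = True ✓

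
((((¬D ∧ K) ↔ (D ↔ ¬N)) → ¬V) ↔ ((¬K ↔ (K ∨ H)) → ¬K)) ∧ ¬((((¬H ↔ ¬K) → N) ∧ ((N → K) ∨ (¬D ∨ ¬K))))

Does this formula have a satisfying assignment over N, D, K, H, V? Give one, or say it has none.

N: False, D: True, K: False, H: False, V: False

  (((¬D ∧ K) ↔ (D ↔ ¬N)) → ¬V) ↔ ((¬K ↔ (K ∨ H)) → ¬K) = True
    ((¬D ∧ K) ↔ (D ↔ ¬N)) → ¬V = True
      (¬D ∧ K) ↔ (D ↔ ¬N) = False
        ¬D ∧ K = False
          ¬D = False
        D ↔ ¬N = True
          ¬N = True
      ¬V = True
    (¬K ↔ (K ∨ H)) → ¬K = True
      ¬K ↔ (K ∨ H) = False
        ¬K = True
        K ∨ H = False
      ¬K = True
  ¬((((¬H ↔ ¬K) → N) ∧ ((N → K) ∨ (¬D ∨ ¬K)))) = True
    ((¬H ↔ ¬K) → N) ∧ ((N → K) ∨ (¬D ∨ ¬K)) = False
      (¬H ↔ ¬K) → N = False
        ¬H ↔ ¬K = True
          ¬H = True
          ¬K = True
      (N → K) ∨ (¬D ∨ ¬K) = True
        N → K = True
        ¬D ∨ ¬K = True
          ¬D = False
          ¬K = True
Both conjuncts True, so the formula holds.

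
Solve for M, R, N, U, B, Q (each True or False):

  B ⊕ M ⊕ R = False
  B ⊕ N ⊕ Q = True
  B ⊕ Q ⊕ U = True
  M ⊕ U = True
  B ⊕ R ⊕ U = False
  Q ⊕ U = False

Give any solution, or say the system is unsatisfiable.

Adding constraints 1, 4, 5 mod 2: every variable appears an even number of times on the left, so the left side is 0.
But the right sides sum to 1 (mod 2). 0 ≠ 1 — the system is inconsistent.

No satisfying assignment exists.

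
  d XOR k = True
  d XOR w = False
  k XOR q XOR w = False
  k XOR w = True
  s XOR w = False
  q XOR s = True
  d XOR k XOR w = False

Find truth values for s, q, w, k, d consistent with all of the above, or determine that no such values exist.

Unsatisfiable — no assignment works.

Adding constraints 2, 3, 5, 6, 7 mod 2: every variable appears an even number of times on the left, so the left side is 0.
But the right sides sum to 1 (mod 2). 0 ≠ 1 — the system is inconsistent.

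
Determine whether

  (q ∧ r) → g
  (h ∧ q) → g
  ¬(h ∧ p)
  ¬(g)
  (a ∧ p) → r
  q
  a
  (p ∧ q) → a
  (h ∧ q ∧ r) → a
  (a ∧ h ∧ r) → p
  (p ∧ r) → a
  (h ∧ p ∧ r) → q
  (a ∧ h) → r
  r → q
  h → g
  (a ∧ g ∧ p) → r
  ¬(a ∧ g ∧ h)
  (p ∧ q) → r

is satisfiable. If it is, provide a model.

Unit clause (q) forces q = True.
Unit clause (¬g) forces g = False.
Unit clause (a) forces a = True.
In (g ∨ ¬h ∨ ¬q) only ¬h is left, so h = False.
In (g ∨ ¬q ∨ ¬r) only ¬r is left, so r = False.
In (¬a ∨ ¬p ∨ r) only ¬p is left, so p = False.
All clauses satisfied.

q=T, h=F, p=F, a=T, g=F, r=F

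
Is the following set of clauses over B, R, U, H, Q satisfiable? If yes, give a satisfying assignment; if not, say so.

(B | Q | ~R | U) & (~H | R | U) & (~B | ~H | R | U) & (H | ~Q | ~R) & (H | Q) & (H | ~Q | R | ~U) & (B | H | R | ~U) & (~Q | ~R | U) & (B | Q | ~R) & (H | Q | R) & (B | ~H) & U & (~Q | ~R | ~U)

Unit clause (U) forces U = True.
Try B = False:
  (B | ~H) forces H = False.
  (H | Q) forces Q = True.
  (H | ~Q | ~R) forces R = False.
  clause (H | ~Q | R | ~U) is falsified — backtrack.
So B = True.
Set R = False.
Set H = True.
Set Q = True.
All clauses satisfied.

B = True, R = False, U = True, H = True, Q = True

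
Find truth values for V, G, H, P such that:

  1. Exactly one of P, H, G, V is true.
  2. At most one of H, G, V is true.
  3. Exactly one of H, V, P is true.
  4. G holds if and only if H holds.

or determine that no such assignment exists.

V = False; G = False; H = False; P = True

  (1) {P, H, G, V}: 1 true — exactly one ✓
  (2) {H, G, V}: 0 true — at most one ✓
  (3) {H, V, P}: 1 true — exactly one ✓
  (4) G=F, H=F — same ✓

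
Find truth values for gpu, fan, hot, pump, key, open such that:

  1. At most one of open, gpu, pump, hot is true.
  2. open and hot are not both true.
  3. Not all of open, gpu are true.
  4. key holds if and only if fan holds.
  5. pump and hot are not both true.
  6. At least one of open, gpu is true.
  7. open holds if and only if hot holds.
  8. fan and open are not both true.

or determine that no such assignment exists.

gpu = True, fan = False, hot = False, pump = False, key = False, open = False

  (1) {open, gpu, pump, hot}: 1 true — at most one ✓
  (2) open=F, hot=F — not both ✓
  (3) {open, gpu}: 1/2 true — not all ✓
  (4) key=F, fan=F — same ✓
  (5) pump=F, hot=F — not both ✓
  (6) {open, gpu}: 1 true — at least one ✓
  (7) open=F, hot=F — same ✓
  (8) fan=F, open=F — not both ✓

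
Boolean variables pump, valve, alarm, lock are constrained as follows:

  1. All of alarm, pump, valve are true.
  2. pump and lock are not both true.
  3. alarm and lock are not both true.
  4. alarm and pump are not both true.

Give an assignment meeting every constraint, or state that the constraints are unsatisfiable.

Case alarm = True:
  (1) forces pump = True.
  Constraint (4) is violated (alarm=T, pump=T) — contradiction.
Case alarm = False:
  Constraint (1) is violated (alarm=F) — contradiction.
Both cases fail — unsatisfiable.

UNSATISFIABLE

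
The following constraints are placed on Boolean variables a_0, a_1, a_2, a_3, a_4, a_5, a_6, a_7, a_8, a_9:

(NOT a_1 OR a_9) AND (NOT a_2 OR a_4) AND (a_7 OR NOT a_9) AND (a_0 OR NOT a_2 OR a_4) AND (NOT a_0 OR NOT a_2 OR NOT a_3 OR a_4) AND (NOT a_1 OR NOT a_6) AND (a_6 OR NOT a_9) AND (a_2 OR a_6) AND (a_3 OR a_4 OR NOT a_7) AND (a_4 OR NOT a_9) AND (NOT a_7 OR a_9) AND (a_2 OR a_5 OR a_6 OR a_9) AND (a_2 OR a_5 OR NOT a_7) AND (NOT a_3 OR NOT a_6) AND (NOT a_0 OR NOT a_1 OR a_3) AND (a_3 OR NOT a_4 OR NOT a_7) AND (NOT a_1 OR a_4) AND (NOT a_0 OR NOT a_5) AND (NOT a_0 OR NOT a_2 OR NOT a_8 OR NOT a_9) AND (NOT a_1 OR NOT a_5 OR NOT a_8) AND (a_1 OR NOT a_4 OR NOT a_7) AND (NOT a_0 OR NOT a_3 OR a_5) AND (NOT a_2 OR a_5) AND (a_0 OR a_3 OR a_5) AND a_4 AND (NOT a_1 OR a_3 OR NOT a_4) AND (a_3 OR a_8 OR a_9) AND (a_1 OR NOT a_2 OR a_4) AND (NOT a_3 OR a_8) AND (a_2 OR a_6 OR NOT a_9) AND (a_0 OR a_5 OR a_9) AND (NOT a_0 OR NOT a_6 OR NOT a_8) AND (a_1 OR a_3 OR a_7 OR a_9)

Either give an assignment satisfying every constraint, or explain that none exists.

a_0 = False, a_1 = False, a_2 = True, a_3 = True, a_4 = True, a_5 = True, a_6 = False, a_7 = False, a_8 = True, a_9 = False

Unit clause (a_4) forces a_4 = True.
Set a_0 = False.
Set a_1 = False.
  then (a_1 OR NOT a_4 OR NOT a_7) forces a_7 = False.
  then (a_7 OR NOT a_9) forces a_9 = False.
  then (a_0 OR a_5 OR a_9) forces a_5 = True.
  then (a_1 OR a_3 OR a_7 OR a_9) forces a_3 = True.
  then (NOT a_3 OR NOT a_6) forces a_6 = False.
  then (NOT a_3 OR a_8) forces a_8 = True.
  then (a_2 OR a_6) forces a_2 = True.
All clauses satisfied.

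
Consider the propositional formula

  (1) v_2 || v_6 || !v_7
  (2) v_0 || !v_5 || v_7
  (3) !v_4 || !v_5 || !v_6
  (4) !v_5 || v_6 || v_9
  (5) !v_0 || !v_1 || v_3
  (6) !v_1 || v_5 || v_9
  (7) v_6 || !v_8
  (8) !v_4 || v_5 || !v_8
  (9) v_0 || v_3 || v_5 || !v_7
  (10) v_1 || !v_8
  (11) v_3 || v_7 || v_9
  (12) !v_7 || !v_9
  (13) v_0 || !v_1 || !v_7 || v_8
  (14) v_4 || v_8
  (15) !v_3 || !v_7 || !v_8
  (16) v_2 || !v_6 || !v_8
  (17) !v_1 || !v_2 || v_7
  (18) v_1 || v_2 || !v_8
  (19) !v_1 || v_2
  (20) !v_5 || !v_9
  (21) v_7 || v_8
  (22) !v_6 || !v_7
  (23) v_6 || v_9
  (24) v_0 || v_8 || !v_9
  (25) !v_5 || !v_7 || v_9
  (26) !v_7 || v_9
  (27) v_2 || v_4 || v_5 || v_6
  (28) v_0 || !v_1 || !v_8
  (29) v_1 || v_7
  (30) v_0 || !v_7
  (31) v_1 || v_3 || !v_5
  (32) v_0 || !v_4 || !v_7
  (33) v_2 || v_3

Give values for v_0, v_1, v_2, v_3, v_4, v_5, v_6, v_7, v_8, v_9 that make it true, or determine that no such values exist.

Case v_7 = True:
  (!v_7 || !v_9) forces v_9 = False.
  Clause (!v_7 || v_9) is falsified — contradiction.
Case v_7 = False:
  (v_7 || v_8) forces v_8 = True.
  (v_6 || !v_8) forces v_6 = True.
  (v_1 || !v_8) forces v_1 = True.
  (v_2 || !v_6 || !v_8) forces v_2 = True.
  Clause (!v_1 || !v_2 || v_7) is falsified — contradiction.
Both cases fail, so the formula is unsatisfiable.

No satisfying assignment exists.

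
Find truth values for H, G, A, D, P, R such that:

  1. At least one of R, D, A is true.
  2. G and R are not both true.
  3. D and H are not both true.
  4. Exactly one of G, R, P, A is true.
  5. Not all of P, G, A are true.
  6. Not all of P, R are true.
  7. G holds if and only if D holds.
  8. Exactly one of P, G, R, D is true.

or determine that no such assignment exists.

H: True; G: False; A: False; D: False; P: False; R: True

  (1) {R, D, A}: 1 true — at least one ✓
  (2) G=F, R=T — not both ✓
  (3) D=F, H=T — not both ✓
  (4) {G, R, P, A}: 1 true — exactly one ✓
  (5) {P, G, A}: 0/3 true — not all ✓
  (6) {P, R}: 1/2 true — not all ✓
  (7) G=F, D=F — same ✓
  (8) {P, G, R, D}: 1 true — exactly one ✓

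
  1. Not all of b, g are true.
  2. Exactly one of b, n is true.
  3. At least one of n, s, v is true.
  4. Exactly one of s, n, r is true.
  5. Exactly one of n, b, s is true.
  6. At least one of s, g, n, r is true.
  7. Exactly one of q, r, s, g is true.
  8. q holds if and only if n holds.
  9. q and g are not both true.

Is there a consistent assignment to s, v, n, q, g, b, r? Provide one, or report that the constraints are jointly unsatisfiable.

s = False, v = False, n = True, q = True, g = False, b = False, r = False

  (1) {b, g}: 0/2 true — not all ✓
  (2) {b, n}: 1 true — exactly one ✓
  (3) {n, s, v}: 1 true — at least one ✓
  (4) {s, n, r}: 1 true — exactly one ✓
  (5) {n, b, s}: 1 true — exactly one ✓
  (6) {s, g, n, r}: 1 true — at least one ✓
  (7) {q, r, s, g}: 1 true — exactly one ✓
  (8) q=T, n=T — same ✓
  (9) q=T, g=F — not both ✓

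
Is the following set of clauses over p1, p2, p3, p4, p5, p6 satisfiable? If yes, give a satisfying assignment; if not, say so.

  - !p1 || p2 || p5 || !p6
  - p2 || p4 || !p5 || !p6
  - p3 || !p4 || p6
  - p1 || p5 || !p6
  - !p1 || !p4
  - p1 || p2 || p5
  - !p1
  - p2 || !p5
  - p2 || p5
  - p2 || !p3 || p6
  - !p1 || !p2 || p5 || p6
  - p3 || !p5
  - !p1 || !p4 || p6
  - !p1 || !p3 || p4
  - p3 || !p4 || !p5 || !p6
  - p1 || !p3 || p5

p1=F; p2=T; p3=T; p4=T; p5=T; p6=F

Unit clause (!p1) forces p1 = False.
Try p2 = False:
  (p1 || p2 || p5) forces p5 = True.
  clause (p2 || !p5) is falsified — backtrack.
So p2 = True.
Set p3 = True.
  then (p1 || !p3 || p5) forces p5 = True.
Set p4 = True.
Set p6 = False.
All clauses satisfied.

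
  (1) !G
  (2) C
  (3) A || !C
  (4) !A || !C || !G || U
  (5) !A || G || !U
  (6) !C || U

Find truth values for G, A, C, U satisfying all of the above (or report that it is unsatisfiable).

Unsatisfiable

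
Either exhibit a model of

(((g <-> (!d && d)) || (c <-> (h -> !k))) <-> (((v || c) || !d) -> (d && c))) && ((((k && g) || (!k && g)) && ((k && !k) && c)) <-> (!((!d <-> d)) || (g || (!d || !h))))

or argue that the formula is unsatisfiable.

UNSATISFIABLE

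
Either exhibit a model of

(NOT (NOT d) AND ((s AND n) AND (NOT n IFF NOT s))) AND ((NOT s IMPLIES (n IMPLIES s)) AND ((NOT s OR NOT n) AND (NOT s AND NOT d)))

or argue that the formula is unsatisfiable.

Unsatisfiable

Case d = True: the conjunct NOT d is False.
Case d = False: the conjunct NOT (NOT d) becomes NOT (NOT False) = False.
Both cases fail — unsatisfiable.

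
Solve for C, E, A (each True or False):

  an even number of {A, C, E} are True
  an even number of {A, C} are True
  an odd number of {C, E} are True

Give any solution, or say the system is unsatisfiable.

C: True; E: False; A: True

{A, C, E}: 2 true → even ✓
{A, C}: 2 true → even ✓
{C, E}: 1 true → odd ✓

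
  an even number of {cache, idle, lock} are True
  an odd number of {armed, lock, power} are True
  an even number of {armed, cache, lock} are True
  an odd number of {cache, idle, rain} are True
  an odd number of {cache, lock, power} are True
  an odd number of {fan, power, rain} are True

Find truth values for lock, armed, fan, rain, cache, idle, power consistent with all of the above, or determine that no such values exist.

lock=F, armed=T, fan=F, rain=T, cache=T, idle=T, power=F

{cache, idle, lock}: 2 true → even ✓
{armed, lock, power}: 1 true → odd ✓
{armed, cache, lock}: 2 true → even ✓
{cache, idle, rain}: 3 true → odd ✓
{cache, lock, power}: 1 true → odd ✓
{fan, power, rain}: 1 true → odd ✓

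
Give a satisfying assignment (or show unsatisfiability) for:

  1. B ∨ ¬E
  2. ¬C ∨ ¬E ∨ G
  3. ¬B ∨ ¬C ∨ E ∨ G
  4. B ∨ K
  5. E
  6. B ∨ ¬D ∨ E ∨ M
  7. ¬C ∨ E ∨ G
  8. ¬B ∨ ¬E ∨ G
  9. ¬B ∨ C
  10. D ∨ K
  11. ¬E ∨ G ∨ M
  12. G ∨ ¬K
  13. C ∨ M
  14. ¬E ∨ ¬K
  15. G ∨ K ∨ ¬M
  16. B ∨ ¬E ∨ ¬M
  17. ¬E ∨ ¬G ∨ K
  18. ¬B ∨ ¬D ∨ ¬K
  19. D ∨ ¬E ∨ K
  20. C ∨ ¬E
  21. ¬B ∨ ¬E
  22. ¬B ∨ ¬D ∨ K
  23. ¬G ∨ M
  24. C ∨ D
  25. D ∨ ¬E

Case E = True:
  (B ∨ ¬E) forces B = True.
  Clause (¬B ∨ ¬E) is falsified — contradiction.
Case E = False:
  Clause (E) is falsified — contradiction.
Both cases fail, so the formula is unsatisfiable.

The formula is unsatisfiable.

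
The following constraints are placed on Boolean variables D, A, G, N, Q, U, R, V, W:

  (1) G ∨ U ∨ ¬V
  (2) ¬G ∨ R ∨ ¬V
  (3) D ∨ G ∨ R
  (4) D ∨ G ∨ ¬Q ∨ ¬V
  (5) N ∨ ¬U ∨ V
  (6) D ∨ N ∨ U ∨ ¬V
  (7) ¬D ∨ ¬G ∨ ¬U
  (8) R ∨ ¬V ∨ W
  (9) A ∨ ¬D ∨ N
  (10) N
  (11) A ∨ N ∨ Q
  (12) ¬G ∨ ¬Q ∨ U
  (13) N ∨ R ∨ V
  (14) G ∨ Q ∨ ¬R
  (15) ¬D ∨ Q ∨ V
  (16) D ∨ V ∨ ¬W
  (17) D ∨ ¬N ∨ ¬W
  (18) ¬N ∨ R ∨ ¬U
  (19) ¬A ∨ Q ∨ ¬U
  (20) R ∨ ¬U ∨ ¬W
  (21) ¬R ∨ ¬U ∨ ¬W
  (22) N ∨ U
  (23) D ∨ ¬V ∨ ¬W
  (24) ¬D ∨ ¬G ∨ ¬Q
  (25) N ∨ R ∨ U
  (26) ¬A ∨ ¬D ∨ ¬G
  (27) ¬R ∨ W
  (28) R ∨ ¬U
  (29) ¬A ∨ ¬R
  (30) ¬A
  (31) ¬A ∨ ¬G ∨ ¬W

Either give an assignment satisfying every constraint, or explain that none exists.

D = True; A = False; G = False; N = True; Q = True; U = False; R = False; V = False; W = False

Unit clause (N) forces N = True.
Unit clause (¬A) forces A = False.
Set D = True.
Set G = False.
Try Q = False:
  (G ∨ Q ∨ ¬R) forces R = False.
  (¬D ∨ Q ∨ V) forces V = True.
  (G ∨ U ∨ ¬V) forces U = True.
  clause (¬N ∨ R ∨ ¬U) is falsified — backtrack.
So Q = True.
Try U = True:
  (¬N ∨ R ∨ ¬U) forces R = True.
  (¬R ∨ ¬U ∨ ¬W) forces W = False.
  clause (¬R ∨ W) is falsified — backtrack.
So U = False.
  then (G ∨ U ∨ ¬V) forces V = False.
Set R = False.
Set W = False.
All clauses satisfied.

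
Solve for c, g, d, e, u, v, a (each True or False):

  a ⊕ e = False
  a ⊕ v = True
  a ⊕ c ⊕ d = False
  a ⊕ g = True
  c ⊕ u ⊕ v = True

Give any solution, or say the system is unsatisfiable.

c = True, g = True, d = True, e = False, u = True, v = True, a = False

a ⊕ e = F ⊕ F = False ✓
a ⊕ v = F ⊕ T = True ✓
a ⊕ c ⊕ d = F ⊕ T ⊕ T = False ✓
a ⊕ g = F ⊕ T = True ✓
c ⊕ u ⊕ v = T ⊕ T ⊕ T = True ✓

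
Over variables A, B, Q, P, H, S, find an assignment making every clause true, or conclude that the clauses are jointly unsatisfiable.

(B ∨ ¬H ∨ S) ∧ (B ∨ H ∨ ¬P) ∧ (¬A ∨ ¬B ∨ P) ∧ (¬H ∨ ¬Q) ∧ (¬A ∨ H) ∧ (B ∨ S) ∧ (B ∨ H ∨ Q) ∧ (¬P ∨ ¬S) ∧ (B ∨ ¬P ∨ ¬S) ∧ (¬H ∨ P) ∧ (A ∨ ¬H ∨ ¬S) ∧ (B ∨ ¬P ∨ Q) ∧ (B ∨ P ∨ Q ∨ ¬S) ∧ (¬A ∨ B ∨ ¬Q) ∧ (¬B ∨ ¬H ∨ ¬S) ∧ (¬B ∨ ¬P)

A: False, B: True, Q: False, P: False, H: False, S: True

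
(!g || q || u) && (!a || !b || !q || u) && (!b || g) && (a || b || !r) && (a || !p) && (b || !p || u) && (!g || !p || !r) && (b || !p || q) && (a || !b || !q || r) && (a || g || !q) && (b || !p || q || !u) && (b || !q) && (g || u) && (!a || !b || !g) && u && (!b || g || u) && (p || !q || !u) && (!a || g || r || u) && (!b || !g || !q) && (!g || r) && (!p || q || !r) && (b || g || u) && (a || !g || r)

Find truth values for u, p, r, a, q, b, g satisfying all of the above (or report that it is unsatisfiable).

Unit clause (u) forces u = True.
Set p = False.
  then (p || !q || !u) forces q = False.
Set r = False.
  then (!g || r) forces g = False.
  then (!b || g) forces b = False.
Set a = True.
All clauses satisfied.

u = True, p = False, r = False, a = True, q = False, b = False, g = False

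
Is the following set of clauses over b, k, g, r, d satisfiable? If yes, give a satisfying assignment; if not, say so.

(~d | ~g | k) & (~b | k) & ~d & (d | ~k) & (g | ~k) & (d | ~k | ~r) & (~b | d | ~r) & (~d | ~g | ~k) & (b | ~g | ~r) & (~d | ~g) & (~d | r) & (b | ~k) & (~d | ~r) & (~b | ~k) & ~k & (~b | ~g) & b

UNSATISFIABLE

Case b = True:
  (~b | k) forces k = True.
  Clause (~b | ~k) is falsified — contradiction.
Case b = False:
  Clause (b) is falsified — contradiction.
Both cases fail, so the formula is unsatisfiable.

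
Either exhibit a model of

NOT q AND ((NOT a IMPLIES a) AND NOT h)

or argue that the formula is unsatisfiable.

a=T, h=F, q=F

  NOT q = True
  (NOT a IMPLIES a) AND NOT h = True
    NOT a IMPLIES a = True
      NOT a = False
    NOT h = True
Both conjuncts True, so the formula holds.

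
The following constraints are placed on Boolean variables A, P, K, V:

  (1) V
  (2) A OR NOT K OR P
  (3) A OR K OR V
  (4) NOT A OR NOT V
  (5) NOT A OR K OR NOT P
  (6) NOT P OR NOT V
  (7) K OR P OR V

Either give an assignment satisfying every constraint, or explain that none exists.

A=F, P=F, K=F, V=T

Unit clause (V) forces V = True.
In (NOT A OR NOT V) only NOT A is left, so A = False.
In (NOT P OR NOT V) only NOT P is left, so P = False.
In (A OR NOT K OR P) only NOT K is left, so K = False.
Check each clause:
  (V): V holds.
  (A OR NOT K OR P): NOT K holds.
  (A OR K OR V): V holds.
  (NOT A OR NOT V): NOT A holds.
  (NOT A OR K OR NOT P): NOT A holds.
  (NOT P OR NOT V): NOT P holds.
  (K OR P OR V): V holds.
All clauses satisfied.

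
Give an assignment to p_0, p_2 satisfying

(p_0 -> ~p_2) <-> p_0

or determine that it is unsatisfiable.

p_0 = True; p_2 = False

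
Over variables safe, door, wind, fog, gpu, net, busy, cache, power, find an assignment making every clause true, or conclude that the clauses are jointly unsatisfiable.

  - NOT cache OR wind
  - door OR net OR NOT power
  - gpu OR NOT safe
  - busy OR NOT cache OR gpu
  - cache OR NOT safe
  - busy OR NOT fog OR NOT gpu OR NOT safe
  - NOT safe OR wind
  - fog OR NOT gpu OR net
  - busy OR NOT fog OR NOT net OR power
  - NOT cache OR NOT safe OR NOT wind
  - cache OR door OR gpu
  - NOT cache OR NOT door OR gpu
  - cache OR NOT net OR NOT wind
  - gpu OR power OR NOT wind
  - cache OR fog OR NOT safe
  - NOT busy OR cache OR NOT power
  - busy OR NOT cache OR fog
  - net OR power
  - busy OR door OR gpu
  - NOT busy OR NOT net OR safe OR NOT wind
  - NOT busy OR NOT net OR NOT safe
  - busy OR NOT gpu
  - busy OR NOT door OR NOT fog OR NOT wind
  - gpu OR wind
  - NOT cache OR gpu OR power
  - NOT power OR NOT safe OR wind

Try safe = True:
  (gpu OR NOT safe) forces gpu = True.
  (cache OR NOT safe) forces cache = True.
  (NOT cache OR wind) forces wind = True.
  clause (NOT cache OR NOT safe OR NOT wind) is falsified — backtrack.
So safe = False.
Set door = True.
Set wind = True.
Set fog = False.
Set gpu = False.
  then (NOT cache OR NOT door OR gpu) forces cache = False.
  then (cache OR NOT net OR NOT wind) forces net = False.
  then (gpu OR power OR NOT wind) forces power = True.
  then (NOT busy OR cache OR NOT power) forces busy = False.
All clauses satisfied.

safe = False, door = True, wind = True, fog = False, gpu = False, net = False, busy = False, cache = False, power = True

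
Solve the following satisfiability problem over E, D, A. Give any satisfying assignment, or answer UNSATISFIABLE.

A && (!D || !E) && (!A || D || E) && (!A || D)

E = False; D = True; A = True

Unit clause (A) forces A = True.
In (!A || D) only D is left, so D = True.
In (!D || !E) only !E is left, so E = False.
All clauses satisfied.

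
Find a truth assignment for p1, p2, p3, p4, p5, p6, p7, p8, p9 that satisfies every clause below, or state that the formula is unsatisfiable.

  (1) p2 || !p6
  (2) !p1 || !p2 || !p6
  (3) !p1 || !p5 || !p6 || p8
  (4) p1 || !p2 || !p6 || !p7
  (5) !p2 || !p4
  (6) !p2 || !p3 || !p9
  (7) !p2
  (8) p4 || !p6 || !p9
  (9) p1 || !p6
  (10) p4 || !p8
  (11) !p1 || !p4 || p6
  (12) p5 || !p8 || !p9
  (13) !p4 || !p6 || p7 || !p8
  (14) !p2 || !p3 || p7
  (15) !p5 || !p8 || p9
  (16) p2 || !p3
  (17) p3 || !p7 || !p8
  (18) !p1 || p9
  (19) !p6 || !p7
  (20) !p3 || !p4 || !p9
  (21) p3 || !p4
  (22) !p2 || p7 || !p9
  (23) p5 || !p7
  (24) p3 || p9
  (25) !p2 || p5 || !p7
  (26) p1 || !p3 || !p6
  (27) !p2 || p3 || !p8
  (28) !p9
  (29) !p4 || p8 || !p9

The formula is unsatisfiable.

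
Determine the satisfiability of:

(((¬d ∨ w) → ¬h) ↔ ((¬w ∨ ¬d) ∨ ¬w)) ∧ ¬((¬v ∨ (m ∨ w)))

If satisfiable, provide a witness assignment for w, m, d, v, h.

w=F; m=F; d=T; v=T; h=F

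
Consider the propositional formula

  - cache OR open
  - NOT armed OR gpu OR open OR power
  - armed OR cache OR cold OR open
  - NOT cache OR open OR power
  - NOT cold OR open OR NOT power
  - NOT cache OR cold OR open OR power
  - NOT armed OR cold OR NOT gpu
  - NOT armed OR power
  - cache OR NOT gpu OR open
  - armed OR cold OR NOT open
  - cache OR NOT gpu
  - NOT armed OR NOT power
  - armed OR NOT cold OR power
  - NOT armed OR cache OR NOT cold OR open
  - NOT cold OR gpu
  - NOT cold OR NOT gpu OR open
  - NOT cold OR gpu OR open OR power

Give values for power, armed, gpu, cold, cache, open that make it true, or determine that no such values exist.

Try power = False:
  (NOT armed OR power) forces armed = False.
  (armed OR NOT cold OR power) forces cold = False.
  (armed OR cold OR NOT open) forces open = False.
  (cache OR open) forces cache = True.
  clause (NOT cache OR open OR power) is falsified — backtrack.
So power = True.
  then (NOT armed OR NOT power) forces armed = False.
Set gpu = True.
  then (cache OR NOT gpu) forces cache = True.
Set cold = False.
  then (armed OR cold OR NOT open) forces open = False.
All clauses satisfied.

power = True, armed = False, gpu = True, cold = False, cache = True, open = False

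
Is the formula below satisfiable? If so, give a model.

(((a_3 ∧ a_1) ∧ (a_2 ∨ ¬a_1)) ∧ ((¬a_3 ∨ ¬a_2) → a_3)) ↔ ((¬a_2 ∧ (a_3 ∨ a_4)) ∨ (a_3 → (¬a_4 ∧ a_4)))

a_1: False, a_2: True, a_3: True, a_4: False

  (((a_3 ∧ a_1) ∧ (a_2 ∨ ¬a_1)) ∧ ((¬a_3 ∨ ¬a_2) → a_3)) ↔ ((¬a_2 ∧ (a_3 ∨ a_4)) ∨ (a_3 → (¬a_4 ∧ a_4))) = True
    ((a_3 ∧ a_1) ∧ (a_2 ∨ ¬a_1)) ∧ ((¬a_3 ∨ ¬a_2) → a_3) = False
      (a_3 ∧ a_1) ∧ (a_2 ∨ ¬a_1) = False
        a_3 ∧ a_1 = False
        a_2 ∨ ¬a_1 = True
          ¬a_1 = True
      (¬a_3 ∨ ¬a_2) → a_3 = True
        ¬a_3 ∨ ¬a_2 = False
          ¬a_3 = False
          ¬a_2 = False
    (¬a_2 ∧ (a_3 ∨ a_4)) ∨ (a_3 → (¬a_4 ∧ a_4)) = False
      ¬a_2 ∧ (a_3 ∨ a_4) = False
        ¬a_2 = False
        a_3 ∨ a_4 = True
      a_3 → (¬a_4 ∧ a_4) = False
        ¬a_4 ∧ a_4 = False
          ¬a_4 = True
The formula evaluates to True.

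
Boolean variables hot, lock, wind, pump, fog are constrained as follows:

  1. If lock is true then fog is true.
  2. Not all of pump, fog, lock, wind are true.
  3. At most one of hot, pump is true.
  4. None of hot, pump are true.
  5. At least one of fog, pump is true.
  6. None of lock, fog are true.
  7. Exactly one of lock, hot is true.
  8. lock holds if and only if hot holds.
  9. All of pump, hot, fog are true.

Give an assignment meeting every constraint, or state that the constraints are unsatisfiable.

Unsatisfiable — no assignment works.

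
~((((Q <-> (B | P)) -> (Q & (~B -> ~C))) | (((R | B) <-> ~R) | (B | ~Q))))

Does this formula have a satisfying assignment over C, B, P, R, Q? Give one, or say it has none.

C: True, B: False, P: True, R: True, Q: True

  ~((((Q <-> (B | P)) -> (Q & (~B -> ~C))) | (((R | B) <-> ~R) | (B | ~Q)))) = True
    ((Q <-> (B | P)) -> (Q & (~B -> ~C))) | (((R | B) <-> ~R) | (B | ~Q)) = False
      (Q <-> (B | P)) -> (Q & (~B -> ~C)) = False
        Q <-> (B | P) = True
          B | P = True
        Q & (~B -> ~C) = False
          ~B -> ~C = False
            ~B = True
            ~C = False
      ((R | B) <-> ~R) | (B | ~Q) = False
        (R | B) <-> ~R = False
          R | B = True
          ~R = False
        B | ~Q = False
          ~Q = False
The formula evaluates to True.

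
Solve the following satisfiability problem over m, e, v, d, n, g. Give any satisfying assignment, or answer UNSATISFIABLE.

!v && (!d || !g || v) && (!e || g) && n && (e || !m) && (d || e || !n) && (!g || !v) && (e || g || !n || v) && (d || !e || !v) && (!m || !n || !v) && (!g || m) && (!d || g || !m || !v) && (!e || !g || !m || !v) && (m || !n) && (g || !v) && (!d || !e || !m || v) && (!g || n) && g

m = True, e = True, v = False, d = False, n = True, g = True

Unit clause (!v) forces v = False.
Unit clause (n) forces n = True.
In (m || !n) only m is left, so m = True.
Unit clause (g) forces g = True.
In (!d || !g || v) only !d is left, so d = False.
In (e || !m) only e is left, so e = True.
All clauses satisfied.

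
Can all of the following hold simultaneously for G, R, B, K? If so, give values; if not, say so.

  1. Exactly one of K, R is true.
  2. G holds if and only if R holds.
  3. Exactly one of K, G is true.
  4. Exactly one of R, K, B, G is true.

G=F, R=F, B=F, K=T

  (1) {K, R}: 1 true — exactly one ✓
  (2) G=F, R=F — same ✓
  (3) {K, G}: 1 true — exactly one ✓
  (4) {R, K, B, G}: 1 true — exactly one ✓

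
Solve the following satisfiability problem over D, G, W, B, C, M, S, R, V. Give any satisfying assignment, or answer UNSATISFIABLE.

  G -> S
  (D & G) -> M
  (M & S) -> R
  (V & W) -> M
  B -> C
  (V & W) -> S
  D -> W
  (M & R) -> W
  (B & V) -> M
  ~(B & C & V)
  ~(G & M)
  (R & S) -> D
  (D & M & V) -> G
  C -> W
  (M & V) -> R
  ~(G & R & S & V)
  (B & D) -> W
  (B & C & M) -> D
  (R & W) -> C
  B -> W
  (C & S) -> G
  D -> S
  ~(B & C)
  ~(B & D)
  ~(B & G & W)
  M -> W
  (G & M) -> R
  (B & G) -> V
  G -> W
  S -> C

Set D = False.
Set G = False.
Set W = False.
  then (~B | W) forces B = False.
  then (~M | W) forces M = False.
  then (~C | W) forces C = False.
  then (C | ~S) forces S = False.
Set R = True.
Set V = True.
All clauses satisfied.

D: False; G: False; W: False; B: False; C: False; M: False; S: False; R: True; V: True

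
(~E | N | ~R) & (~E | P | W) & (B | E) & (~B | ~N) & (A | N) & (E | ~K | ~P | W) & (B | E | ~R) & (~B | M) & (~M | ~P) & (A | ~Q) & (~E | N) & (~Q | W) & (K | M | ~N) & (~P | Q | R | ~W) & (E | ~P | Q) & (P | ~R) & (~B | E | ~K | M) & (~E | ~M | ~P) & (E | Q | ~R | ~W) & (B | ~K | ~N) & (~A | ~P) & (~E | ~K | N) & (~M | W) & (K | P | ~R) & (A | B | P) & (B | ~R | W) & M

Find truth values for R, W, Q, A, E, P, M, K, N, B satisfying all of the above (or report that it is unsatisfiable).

R = False, W = True, Q = True, A = True, E = False, P = False, M = True, K = False, N = False, B = True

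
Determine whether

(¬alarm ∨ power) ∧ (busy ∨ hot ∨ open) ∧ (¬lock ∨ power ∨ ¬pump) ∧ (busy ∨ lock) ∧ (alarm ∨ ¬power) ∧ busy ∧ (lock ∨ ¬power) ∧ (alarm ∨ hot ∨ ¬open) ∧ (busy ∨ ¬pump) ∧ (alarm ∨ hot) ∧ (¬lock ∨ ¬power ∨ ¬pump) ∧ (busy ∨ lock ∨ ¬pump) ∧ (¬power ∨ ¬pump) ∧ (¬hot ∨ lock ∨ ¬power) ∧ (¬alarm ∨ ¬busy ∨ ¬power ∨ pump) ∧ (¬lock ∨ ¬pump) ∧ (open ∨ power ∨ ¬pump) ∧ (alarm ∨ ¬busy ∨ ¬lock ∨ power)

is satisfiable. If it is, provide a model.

power = False; pump = False; hot = True; lock = False; busy = True; open = True; alarm = False

Unit clause (busy) forces busy = True.
Try power = True:
  (alarm ∨ ¬power) forces alarm = True.
  (lock ∨ ¬power) forces lock = True.
  (¬lock ∨ ¬power ∨ ¬pump) forces pump = False.
  clause (¬alarm ∨ ¬busy ∨ ¬power ∨ pump) is falsified — backtrack.
So power = False.
  then (¬alarm ∨ power) forces alarm = False.
  then (alarm ∨ hot) forces hot = True.
  then (alarm ∨ ¬busy ∨ ¬lock ∨ power) forces lock = False.
Set pump = False.
Set open = True.
All clauses satisfied.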